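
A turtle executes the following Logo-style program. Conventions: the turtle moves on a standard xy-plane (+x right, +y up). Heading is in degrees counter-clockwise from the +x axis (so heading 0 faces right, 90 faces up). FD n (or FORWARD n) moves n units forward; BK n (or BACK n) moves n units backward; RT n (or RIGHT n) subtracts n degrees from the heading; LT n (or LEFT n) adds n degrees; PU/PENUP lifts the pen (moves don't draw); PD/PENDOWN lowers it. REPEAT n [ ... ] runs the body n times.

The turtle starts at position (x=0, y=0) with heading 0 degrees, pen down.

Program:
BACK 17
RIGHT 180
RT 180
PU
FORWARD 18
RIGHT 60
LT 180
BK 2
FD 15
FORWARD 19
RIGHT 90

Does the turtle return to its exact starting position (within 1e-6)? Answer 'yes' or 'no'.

Answer: no

Derivation:
Executing turtle program step by step:
Start: pos=(0,0), heading=0, pen down
BK 17: (0,0) -> (-17,0) [heading=0, draw]
RT 180: heading 0 -> 180
RT 180: heading 180 -> 0
PU: pen up
FD 18: (-17,0) -> (1,0) [heading=0, move]
RT 60: heading 0 -> 300
LT 180: heading 300 -> 120
BK 2: (1,0) -> (2,-1.732) [heading=120, move]
FD 15: (2,-1.732) -> (-5.5,11.258) [heading=120, move]
FD 19: (-5.5,11.258) -> (-15,27.713) [heading=120, move]
RT 90: heading 120 -> 30
Final: pos=(-15,27.713), heading=30, 1 segment(s) drawn

Start position: (0, 0)
Final position: (-15, 27.713)
Distance = 31.512; >= 1e-6 -> NOT closed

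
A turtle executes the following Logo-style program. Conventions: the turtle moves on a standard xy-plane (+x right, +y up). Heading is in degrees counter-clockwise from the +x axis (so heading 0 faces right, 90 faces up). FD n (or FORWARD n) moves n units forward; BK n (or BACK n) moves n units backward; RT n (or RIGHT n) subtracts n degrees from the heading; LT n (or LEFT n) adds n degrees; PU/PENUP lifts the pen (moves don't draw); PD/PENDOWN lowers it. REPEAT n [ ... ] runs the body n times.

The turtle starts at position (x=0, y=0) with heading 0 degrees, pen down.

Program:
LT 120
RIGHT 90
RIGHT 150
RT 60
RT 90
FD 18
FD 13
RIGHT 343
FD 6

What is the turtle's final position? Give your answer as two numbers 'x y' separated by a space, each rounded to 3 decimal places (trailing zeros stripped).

Executing turtle program step by step:
Start: pos=(0,0), heading=0, pen down
LT 120: heading 0 -> 120
RT 90: heading 120 -> 30
RT 150: heading 30 -> 240
RT 60: heading 240 -> 180
RT 90: heading 180 -> 90
FD 18: (0,0) -> (0,18) [heading=90, draw]
FD 13: (0,18) -> (0,31) [heading=90, draw]
RT 343: heading 90 -> 107
FD 6: (0,31) -> (-1.754,36.738) [heading=107, draw]
Final: pos=(-1.754,36.738), heading=107, 3 segment(s) drawn

Answer: -1.754 36.738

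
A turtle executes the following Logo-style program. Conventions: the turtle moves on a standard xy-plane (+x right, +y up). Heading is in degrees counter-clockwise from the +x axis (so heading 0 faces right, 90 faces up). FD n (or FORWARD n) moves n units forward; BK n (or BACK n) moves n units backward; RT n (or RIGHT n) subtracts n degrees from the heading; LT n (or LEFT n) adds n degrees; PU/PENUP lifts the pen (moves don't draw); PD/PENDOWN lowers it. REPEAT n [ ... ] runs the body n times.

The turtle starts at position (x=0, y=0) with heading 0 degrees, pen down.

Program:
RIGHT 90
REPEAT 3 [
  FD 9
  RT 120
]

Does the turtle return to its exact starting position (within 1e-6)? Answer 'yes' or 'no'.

Answer: yes

Derivation:
Executing turtle program step by step:
Start: pos=(0,0), heading=0, pen down
RT 90: heading 0 -> 270
REPEAT 3 [
  -- iteration 1/3 --
  FD 9: (0,0) -> (0,-9) [heading=270, draw]
  RT 120: heading 270 -> 150
  -- iteration 2/3 --
  FD 9: (0,-9) -> (-7.794,-4.5) [heading=150, draw]
  RT 120: heading 150 -> 30
  -- iteration 3/3 --
  FD 9: (-7.794,-4.5) -> (0,0) [heading=30, draw]
  RT 120: heading 30 -> 270
]
Final: pos=(0,0), heading=270, 3 segment(s) drawn

Start position: (0, 0)
Final position: (0, 0)
Distance = 0; < 1e-6 -> CLOSED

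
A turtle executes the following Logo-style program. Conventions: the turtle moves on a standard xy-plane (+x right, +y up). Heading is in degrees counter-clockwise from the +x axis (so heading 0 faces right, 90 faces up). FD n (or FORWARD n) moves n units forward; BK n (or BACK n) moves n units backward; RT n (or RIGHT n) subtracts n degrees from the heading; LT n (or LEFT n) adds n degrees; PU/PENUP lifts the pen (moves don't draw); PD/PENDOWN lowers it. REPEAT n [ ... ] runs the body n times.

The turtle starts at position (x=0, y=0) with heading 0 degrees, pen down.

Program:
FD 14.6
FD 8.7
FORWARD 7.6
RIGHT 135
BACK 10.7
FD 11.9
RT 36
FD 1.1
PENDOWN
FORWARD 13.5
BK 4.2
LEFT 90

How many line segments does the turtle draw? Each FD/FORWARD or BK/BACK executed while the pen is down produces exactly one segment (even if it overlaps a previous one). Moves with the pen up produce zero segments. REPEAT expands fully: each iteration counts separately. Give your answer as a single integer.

Executing turtle program step by step:
Start: pos=(0,0), heading=0, pen down
FD 14.6: (0,0) -> (14.6,0) [heading=0, draw]
FD 8.7: (14.6,0) -> (23.3,0) [heading=0, draw]
FD 7.6: (23.3,0) -> (30.9,0) [heading=0, draw]
RT 135: heading 0 -> 225
BK 10.7: (30.9,0) -> (38.466,7.566) [heading=225, draw]
FD 11.9: (38.466,7.566) -> (30.051,-0.849) [heading=225, draw]
RT 36: heading 225 -> 189
FD 1.1: (30.051,-0.849) -> (28.965,-1.021) [heading=189, draw]
PD: pen down
FD 13.5: (28.965,-1.021) -> (15.631,-3.132) [heading=189, draw]
BK 4.2: (15.631,-3.132) -> (19.78,-2.475) [heading=189, draw]
LT 90: heading 189 -> 279
Final: pos=(19.78,-2.475), heading=279, 8 segment(s) drawn
Segments drawn: 8

Answer: 8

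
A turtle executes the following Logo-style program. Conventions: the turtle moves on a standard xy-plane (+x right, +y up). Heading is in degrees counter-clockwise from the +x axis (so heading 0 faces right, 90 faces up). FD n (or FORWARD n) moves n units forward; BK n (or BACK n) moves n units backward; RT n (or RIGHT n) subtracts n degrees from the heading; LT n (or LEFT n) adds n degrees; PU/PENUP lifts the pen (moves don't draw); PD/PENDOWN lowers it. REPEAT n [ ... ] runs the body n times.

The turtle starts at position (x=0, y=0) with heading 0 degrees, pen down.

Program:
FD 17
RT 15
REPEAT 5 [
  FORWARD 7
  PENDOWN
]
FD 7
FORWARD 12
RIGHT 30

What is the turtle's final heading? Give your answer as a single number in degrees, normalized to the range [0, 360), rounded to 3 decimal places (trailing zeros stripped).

Answer: 315

Derivation:
Executing turtle program step by step:
Start: pos=(0,0), heading=0, pen down
FD 17: (0,0) -> (17,0) [heading=0, draw]
RT 15: heading 0 -> 345
REPEAT 5 [
  -- iteration 1/5 --
  FD 7: (17,0) -> (23.761,-1.812) [heading=345, draw]
  PD: pen down
  -- iteration 2/5 --
  FD 7: (23.761,-1.812) -> (30.523,-3.623) [heading=345, draw]
  PD: pen down
  -- iteration 3/5 --
  FD 7: (30.523,-3.623) -> (37.284,-5.435) [heading=345, draw]
  PD: pen down
  -- iteration 4/5 --
  FD 7: (37.284,-5.435) -> (44.046,-7.247) [heading=345, draw]
  PD: pen down
  -- iteration 5/5 --
  FD 7: (44.046,-7.247) -> (50.807,-9.059) [heading=345, draw]
  PD: pen down
]
FD 7: (50.807,-9.059) -> (57.569,-10.87) [heading=345, draw]
FD 12: (57.569,-10.87) -> (69.16,-13.976) [heading=345, draw]
RT 30: heading 345 -> 315
Final: pos=(69.16,-13.976), heading=315, 8 segment(s) drawn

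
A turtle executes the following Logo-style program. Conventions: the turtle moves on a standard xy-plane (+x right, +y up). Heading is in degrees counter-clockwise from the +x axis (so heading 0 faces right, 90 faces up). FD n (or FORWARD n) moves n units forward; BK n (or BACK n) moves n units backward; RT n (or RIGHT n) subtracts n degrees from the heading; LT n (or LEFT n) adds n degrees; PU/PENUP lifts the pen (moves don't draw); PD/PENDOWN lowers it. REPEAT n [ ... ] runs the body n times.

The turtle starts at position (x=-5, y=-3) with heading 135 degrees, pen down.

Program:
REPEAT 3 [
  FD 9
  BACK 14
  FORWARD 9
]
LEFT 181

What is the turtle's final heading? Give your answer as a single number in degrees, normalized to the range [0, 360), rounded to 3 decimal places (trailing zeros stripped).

Executing turtle program step by step:
Start: pos=(-5,-3), heading=135, pen down
REPEAT 3 [
  -- iteration 1/3 --
  FD 9: (-5,-3) -> (-11.364,3.364) [heading=135, draw]
  BK 14: (-11.364,3.364) -> (-1.464,-6.536) [heading=135, draw]
  FD 9: (-1.464,-6.536) -> (-7.828,-0.172) [heading=135, draw]
  -- iteration 2/3 --
  FD 9: (-7.828,-0.172) -> (-14.192,6.192) [heading=135, draw]
  BK 14: (-14.192,6.192) -> (-4.293,-3.707) [heading=135, draw]
  FD 9: (-4.293,-3.707) -> (-10.657,2.657) [heading=135, draw]
  -- iteration 3/3 --
  FD 9: (-10.657,2.657) -> (-17.021,9.021) [heading=135, draw]
  BK 14: (-17.021,9.021) -> (-7.121,-0.879) [heading=135, draw]
  FD 9: (-7.121,-0.879) -> (-13.485,5.485) [heading=135, draw]
]
LT 181: heading 135 -> 316
Final: pos=(-13.485,5.485), heading=316, 9 segment(s) drawn

Answer: 316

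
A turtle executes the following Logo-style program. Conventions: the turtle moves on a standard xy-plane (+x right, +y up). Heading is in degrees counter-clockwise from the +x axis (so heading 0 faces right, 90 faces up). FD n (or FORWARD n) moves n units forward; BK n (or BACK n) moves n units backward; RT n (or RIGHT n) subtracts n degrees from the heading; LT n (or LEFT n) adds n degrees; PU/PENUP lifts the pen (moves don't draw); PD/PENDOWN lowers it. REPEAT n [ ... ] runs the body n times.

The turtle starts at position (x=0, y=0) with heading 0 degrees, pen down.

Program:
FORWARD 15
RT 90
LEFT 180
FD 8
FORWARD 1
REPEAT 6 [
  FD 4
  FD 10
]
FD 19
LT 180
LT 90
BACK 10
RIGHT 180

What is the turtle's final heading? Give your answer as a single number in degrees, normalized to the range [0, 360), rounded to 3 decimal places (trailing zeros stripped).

Executing turtle program step by step:
Start: pos=(0,0), heading=0, pen down
FD 15: (0,0) -> (15,0) [heading=0, draw]
RT 90: heading 0 -> 270
LT 180: heading 270 -> 90
FD 8: (15,0) -> (15,8) [heading=90, draw]
FD 1: (15,8) -> (15,9) [heading=90, draw]
REPEAT 6 [
  -- iteration 1/6 --
  FD 4: (15,9) -> (15,13) [heading=90, draw]
  FD 10: (15,13) -> (15,23) [heading=90, draw]
  -- iteration 2/6 --
  FD 4: (15,23) -> (15,27) [heading=90, draw]
  FD 10: (15,27) -> (15,37) [heading=90, draw]
  -- iteration 3/6 --
  FD 4: (15,37) -> (15,41) [heading=90, draw]
  FD 10: (15,41) -> (15,51) [heading=90, draw]
  -- iteration 4/6 --
  FD 4: (15,51) -> (15,55) [heading=90, draw]
  FD 10: (15,55) -> (15,65) [heading=90, draw]
  -- iteration 5/6 --
  FD 4: (15,65) -> (15,69) [heading=90, draw]
  FD 10: (15,69) -> (15,79) [heading=90, draw]
  -- iteration 6/6 --
  FD 4: (15,79) -> (15,83) [heading=90, draw]
  FD 10: (15,83) -> (15,93) [heading=90, draw]
]
FD 19: (15,93) -> (15,112) [heading=90, draw]
LT 180: heading 90 -> 270
LT 90: heading 270 -> 0
BK 10: (15,112) -> (5,112) [heading=0, draw]
RT 180: heading 0 -> 180
Final: pos=(5,112), heading=180, 17 segment(s) drawn

Answer: 180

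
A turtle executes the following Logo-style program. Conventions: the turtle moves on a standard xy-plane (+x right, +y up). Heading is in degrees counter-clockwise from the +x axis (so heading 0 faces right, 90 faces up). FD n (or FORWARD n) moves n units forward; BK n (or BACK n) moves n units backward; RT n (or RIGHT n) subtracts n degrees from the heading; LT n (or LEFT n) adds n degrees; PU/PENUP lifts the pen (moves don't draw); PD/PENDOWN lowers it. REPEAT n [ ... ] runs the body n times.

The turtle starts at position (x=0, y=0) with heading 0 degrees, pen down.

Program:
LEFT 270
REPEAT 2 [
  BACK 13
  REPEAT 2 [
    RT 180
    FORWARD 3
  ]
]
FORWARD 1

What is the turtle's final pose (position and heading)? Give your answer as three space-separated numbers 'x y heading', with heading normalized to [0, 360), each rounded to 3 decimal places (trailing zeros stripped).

Executing turtle program step by step:
Start: pos=(0,0), heading=0, pen down
LT 270: heading 0 -> 270
REPEAT 2 [
  -- iteration 1/2 --
  BK 13: (0,0) -> (0,13) [heading=270, draw]
  REPEAT 2 [
    -- iteration 1/2 --
    RT 180: heading 270 -> 90
    FD 3: (0,13) -> (0,16) [heading=90, draw]
    -- iteration 2/2 --
    RT 180: heading 90 -> 270
    FD 3: (0,16) -> (0,13) [heading=270, draw]
  ]
  -- iteration 2/2 --
  BK 13: (0,13) -> (0,26) [heading=270, draw]
  REPEAT 2 [
    -- iteration 1/2 --
    RT 180: heading 270 -> 90
    FD 3: (0,26) -> (0,29) [heading=90, draw]
    -- iteration 2/2 --
    RT 180: heading 90 -> 270
    FD 3: (0,29) -> (0,26) [heading=270, draw]
  ]
]
FD 1: (0,26) -> (0,25) [heading=270, draw]
Final: pos=(0,25), heading=270, 7 segment(s) drawn

Answer: 0 25 270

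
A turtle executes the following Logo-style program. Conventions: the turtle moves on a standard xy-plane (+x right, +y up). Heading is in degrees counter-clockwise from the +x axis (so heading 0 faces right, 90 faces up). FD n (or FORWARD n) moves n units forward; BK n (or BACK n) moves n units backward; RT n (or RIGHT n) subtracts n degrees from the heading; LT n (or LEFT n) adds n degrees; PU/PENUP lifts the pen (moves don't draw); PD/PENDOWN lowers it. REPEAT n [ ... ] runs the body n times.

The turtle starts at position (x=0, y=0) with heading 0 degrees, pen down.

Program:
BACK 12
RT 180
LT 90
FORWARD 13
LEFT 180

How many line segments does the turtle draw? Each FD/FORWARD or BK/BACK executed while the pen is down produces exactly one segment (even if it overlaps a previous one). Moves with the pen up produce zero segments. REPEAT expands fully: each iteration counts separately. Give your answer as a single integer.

Answer: 2

Derivation:
Executing turtle program step by step:
Start: pos=(0,0), heading=0, pen down
BK 12: (0,0) -> (-12,0) [heading=0, draw]
RT 180: heading 0 -> 180
LT 90: heading 180 -> 270
FD 13: (-12,0) -> (-12,-13) [heading=270, draw]
LT 180: heading 270 -> 90
Final: pos=(-12,-13), heading=90, 2 segment(s) drawn
Segments drawn: 2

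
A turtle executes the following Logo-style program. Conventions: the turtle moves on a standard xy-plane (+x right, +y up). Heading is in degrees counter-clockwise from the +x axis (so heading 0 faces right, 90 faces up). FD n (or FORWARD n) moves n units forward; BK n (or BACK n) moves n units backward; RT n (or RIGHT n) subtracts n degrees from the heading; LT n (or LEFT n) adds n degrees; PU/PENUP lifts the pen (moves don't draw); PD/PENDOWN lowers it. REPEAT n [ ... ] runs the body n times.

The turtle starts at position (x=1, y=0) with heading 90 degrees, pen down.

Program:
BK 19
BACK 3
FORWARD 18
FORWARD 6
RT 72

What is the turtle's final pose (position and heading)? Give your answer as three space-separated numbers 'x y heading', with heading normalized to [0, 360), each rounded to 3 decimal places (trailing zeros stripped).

Answer: 1 2 18

Derivation:
Executing turtle program step by step:
Start: pos=(1,0), heading=90, pen down
BK 19: (1,0) -> (1,-19) [heading=90, draw]
BK 3: (1,-19) -> (1,-22) [heading=90, draw]
FD 18: (1,-22) -> (1,-4) [heading=90, draw]
FD 6: (1,-4) -> (1,2) [heading=90, draw]
RT 72: heading 90 -> 18
Final: pos=(1,2), heading=18, 4 segment(s) drawn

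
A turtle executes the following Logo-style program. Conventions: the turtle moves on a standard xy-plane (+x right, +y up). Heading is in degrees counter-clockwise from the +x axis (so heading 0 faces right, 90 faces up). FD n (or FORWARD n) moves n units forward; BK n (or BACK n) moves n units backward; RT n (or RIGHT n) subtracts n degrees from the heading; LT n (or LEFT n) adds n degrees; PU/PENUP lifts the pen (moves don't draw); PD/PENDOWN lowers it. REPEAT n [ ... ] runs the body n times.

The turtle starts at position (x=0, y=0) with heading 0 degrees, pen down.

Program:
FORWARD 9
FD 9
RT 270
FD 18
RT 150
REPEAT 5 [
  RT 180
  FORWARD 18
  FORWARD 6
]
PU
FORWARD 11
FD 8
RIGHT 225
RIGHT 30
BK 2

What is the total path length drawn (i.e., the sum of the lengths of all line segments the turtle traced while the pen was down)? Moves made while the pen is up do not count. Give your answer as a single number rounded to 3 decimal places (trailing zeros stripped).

Answer: 156

Derivation:
Executing turtle program step by step:
Start: pos=(0,0), heading=0, pen down
FD 9: (0,0) -> (9,0) [heading=0, draw]
FD 9: (9,0) -> (18,0) [heading=0, draw]
RT 270: heading 0 -> 90
FD 18: (18,0) -> (18,18) [heading=90, draw]
RT 150: heading 90 -> 300
REPEAT 5 [
  -- iteration 1/5 --
  RT 180: heading 300 -> 120
  FD 18: (18,18) -> (9,33.588) [heading=120, draw]
  FD 6: (9,33.588) -> (6,38.785) [heading=120, draw]
  -- iteration 2/5 --
  RT 180: heading 120 -> 300
  FD 18: (6,38.785) -> (15,23.196) [heading=300, draw]
  FD 6: (15,23.196) -> (18,18) [heading=300, draw]
  -- iteration 3/5 --
  RT 180: heading 300 -> 120
  FD 18: (18,18) -> (9,33.588) [heading=120, draw]
  FD 6: (9,33.588) -> (6,38.785) [heading=120, draw]
  -- iteration 4/5 --
  RT 180: heading 120 -> 300
  FD 18: (6,38.785) -> (15,23.196) [heading=300, draw]
  FD 6: (15,23.196) -> (18,18) [heading=300, draw]
  -- iteration 5/5 --
  RT 180: heading 300 -> 120
  FD 18: (18,18) -> (9,33.588) [heading=120, draw]
  FD 6: (9,33.588) -> (6,38.785) [heading=120, draw]
]
PU: pen up
FD 11: (6,38.785) -> (0.5,48.311) [heading=120, move]
FD 8: (0.5,48.311) -> (-3.5,55.239) [heading=120, move]
RT 225: heading 120 -> 255
RT 30: heading 255 -> 225
BK 2: (-3.5,55.239) -> (-2.086,56.653) [heading=225, move]
Final: pos=(-2.086,56.653), heading=225, 13 segment(s) drawn

Segment lengths:
  seg 1: (0,0) -> (9,0), length = 9
  seg 2: (9,0) -> (18,0), length = 9
  seg 3: (18,0) -> (18,18), length = 18
  seg 4: (18,18) -> (9,33.588), length = 18
  seg 5: (9,33.588) -> (6,38.785), length = 6
  seg 6: (6,38.785) -> (15,23.196), length = 18
  seg 7: (15,23.196) -> (18,18), length = 6
  seg 8: (18,18) -> (9,33.588), length = 18
  seg 9: (9,33.588) -> (6,38.785), length = 6
  seg 10: (6,38.785) -> (15,23.196), length = 18
  seg 11: (15,23.196) -> (18,18), length = 6
  seg 12: (18,18) -> (9,33.588), length = 18
  seg 13: (9,33.588) -> (6,38.785), length = 6
Total = 156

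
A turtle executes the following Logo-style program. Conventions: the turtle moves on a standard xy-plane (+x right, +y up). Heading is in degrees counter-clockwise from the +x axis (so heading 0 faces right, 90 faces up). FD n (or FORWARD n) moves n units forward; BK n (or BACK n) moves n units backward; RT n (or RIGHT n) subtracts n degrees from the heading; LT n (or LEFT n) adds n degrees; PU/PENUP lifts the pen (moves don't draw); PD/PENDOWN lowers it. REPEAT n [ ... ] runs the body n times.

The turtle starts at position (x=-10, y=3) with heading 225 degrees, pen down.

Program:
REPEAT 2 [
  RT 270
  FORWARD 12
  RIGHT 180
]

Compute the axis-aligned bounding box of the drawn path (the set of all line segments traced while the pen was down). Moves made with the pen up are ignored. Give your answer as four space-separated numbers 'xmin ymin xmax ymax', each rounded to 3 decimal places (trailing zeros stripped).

Answer: -10 -13.971 -1.515 3

Derivation:
Executing turtle program step by step:
Start: pos=(-10,3), heading=225, pen down
REPEAT 2 [
  -- iteration 1/2 --
  RT 270: heading 225 -> 315
  FD 12: (-10,3) -> (-1.515,-5.485) [heading=315, draw]
  RT 180: heading 315 -> 135
  -- iteration 2/2 --
  RT 270: heading 135 -> 225
  FD 12: (-1.515,-5.485) -> (-10,-13.971) [heading=225, draw]
  RT 180: heading 225 -> 45
]
Final: pos=(-10,-13.971), heading=45, 2 segment(s) drawn

Segment endpoints: x in {-10, -10, -1.515}, y in {-13.971, -5.485, 3}
xmin=-10, ymin=-13.971, xmax=-1.515, ymax=3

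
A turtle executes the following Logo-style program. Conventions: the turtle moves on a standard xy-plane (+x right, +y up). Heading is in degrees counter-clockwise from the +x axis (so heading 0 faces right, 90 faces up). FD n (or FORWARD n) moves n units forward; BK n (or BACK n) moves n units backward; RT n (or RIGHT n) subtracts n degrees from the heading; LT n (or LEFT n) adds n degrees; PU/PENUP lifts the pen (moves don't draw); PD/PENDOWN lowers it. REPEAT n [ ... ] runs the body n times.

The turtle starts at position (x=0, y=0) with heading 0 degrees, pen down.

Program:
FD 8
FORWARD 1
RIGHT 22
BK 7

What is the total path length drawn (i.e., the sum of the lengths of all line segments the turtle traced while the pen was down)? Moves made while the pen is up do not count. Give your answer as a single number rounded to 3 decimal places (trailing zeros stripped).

Answer: 16

Derivation:
Executing turtle program step by step:
Start: pos=(0,0), heading=0, pen down
FD 8: (0,0) -> (8,0) [heading=0, draw]
FD 1: (8,0) -> (9,0) [heading=0, draw]
RT 22: heading 0 -> 338
BK 7: (9,0) -> (2.51,2.622) [heading=338, draw]
Final: pos=(2.51,2.622), heading=338, 3 segment(s) drawn

Segment lengths:
  seg 1: (0,0) -> (8,0), length = 8
  seg 2: (8,0) -> (9,0), length = 1
  seg 3: (9,0) -> (2.51,2.622), length = 7
Total = 16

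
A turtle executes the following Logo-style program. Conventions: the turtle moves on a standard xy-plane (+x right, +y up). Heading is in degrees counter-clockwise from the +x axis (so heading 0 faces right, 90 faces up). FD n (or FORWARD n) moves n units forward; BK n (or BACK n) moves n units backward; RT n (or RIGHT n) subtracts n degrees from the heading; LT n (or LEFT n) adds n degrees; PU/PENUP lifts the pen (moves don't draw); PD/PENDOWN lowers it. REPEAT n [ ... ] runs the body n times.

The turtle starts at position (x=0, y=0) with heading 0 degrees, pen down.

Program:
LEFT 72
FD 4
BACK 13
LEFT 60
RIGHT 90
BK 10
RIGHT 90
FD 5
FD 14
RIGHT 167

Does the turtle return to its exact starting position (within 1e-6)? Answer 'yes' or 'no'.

Answer: no

Derivation:
Executing turtle program step by step:
Start: pos=(0,0), heading=0, pen down
LT 72: heading 0 -> 72
FD 4: (0,0) -> (1.236,3.804) [heading=72, draw]
BK 13: (1.236,3.804) -> (-2.781,-8.56) [heading=72, draw]
LT 60: heading 72 -> 132
RT 90: heading 132 -> 42
BK 10: (-2.781,-8.56) -> (-10.213,-15.251) [heading=42, draw]
RT 90: heading 42 -> 312
FD 5: (-10.213,-15.251) -> (-6.867,-18.967) [heading=312, draw]
FD 14: (-6.867,-18.967) -> (2.501,-29.371) [heading=312, draw]
RT 167: heading 312 -> 145
Final: pos=(2.501,-29.371), heading=145, 5 segment(s) drawn

Start position: (0, 0)
Final position: (2.501, -29.371)
Distance = 29.477; >= 1e-6 -> NOT closed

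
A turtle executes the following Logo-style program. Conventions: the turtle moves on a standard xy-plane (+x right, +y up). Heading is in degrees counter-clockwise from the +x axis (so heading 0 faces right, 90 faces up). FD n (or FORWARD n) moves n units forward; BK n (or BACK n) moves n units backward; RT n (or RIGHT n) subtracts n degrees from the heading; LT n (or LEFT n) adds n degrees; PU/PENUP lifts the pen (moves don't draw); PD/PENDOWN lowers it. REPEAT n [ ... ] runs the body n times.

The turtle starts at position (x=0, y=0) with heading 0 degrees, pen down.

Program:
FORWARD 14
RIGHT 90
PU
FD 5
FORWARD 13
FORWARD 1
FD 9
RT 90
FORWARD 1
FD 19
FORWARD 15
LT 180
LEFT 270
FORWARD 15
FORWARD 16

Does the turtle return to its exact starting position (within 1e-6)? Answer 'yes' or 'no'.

Executing turtle program step by step:
Start: pos=(0,0), heading=0, pen down
FD 14: (0,0) -> (14,0) [heading=0, draw]
RT 90: heading 0 -> 270
PU: pen up
FD 5: (14,0) -> (14,-5) [heading=270, move]
FD 13: (14,-5) -> (14,-18) [heading=270, move]
FD 1: (14,-18) -> (14,-19) [heading=270, move]
FD 9: (14,-19) -> (14,-28) [heading=270, move]
RT 90: heading 270 -> 180
FD 1: (14,-28) -> (13,-28) [heading=180, move]
FD 19: (13,-28) -> (-6,-28) [heading=180, move]
FD 15: (-6,-28) -> (-21,-28) [heading=180, move]
LT 180: heading 180 -> 0
LT 270: heading 0 -> 270
FD 15: (-21,-28) -> (-21,-43) [heading=270, move]
FD 16: (-21,-43) -> (-21,-59) [heading=270, move]
Final: pos=(-21,-59), heading=270, 1 segment(s) drawn

Start position: (0, 0)
Final position: (-21, -59)
Distance = 62.626; >= 1e-6 -> NOT closed

Answer: no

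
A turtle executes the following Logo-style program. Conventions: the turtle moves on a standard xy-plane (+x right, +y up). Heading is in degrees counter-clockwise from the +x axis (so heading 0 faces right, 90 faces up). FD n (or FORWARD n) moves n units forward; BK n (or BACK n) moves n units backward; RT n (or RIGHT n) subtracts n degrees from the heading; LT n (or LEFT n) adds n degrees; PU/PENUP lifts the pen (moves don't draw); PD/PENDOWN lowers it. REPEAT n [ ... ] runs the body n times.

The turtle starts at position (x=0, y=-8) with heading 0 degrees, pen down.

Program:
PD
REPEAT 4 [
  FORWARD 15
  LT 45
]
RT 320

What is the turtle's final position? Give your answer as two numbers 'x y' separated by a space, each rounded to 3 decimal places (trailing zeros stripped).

Executing turtle program step by step:
Start: pos=(0,-8), heading=0, pen down
PD: pen down
REPEAT 4 [
  -- iteration 1/4 --
  FD 15: (0,-8) -> (15,-8) [heading=0, draw]
  LT 45: heading 0 -> 45
  -- iteration 2/4 --
  FD 15: (15,-8) -> (25.607,2.607) [heading=45, draw]
  LT 45: heading 45 -> 90
  -- iteration 3/4 --
  FD 15: (25.607,2.607) -> (25.607,17.607) [heading=90, draw]
  LT 45: heading 90 -> 135
  -- iteration 4/4 --
  FD 15: (25.607,17.607) -> (15,28.213) [heading=135, draw]
  LT 45: heading 135 -> 180
]
RT 320: heading 180 -> 220
Final: pos=(15,28.213), heading=220, 4 segment(s) drawn

Answer: 15 28.213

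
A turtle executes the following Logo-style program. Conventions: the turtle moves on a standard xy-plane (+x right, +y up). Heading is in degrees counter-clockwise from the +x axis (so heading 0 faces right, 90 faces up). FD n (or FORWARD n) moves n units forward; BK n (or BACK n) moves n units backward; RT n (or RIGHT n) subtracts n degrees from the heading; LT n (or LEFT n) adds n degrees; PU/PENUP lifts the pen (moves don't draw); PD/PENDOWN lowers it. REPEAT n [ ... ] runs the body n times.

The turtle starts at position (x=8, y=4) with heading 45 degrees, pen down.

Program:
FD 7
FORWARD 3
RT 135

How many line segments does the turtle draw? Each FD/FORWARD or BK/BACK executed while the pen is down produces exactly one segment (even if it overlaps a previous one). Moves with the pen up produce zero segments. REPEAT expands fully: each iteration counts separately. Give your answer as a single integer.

Executing turtle program step by step:
Start: pos=(8,4), heading=45, pen down
FD 7: (8,4) -> (12.95,8.95) [heading=45, draw]
FD 3: (12.95,8.95) -> (15.071,11.071) [heading=45, draw]
RT 135: heading 45 -> 270
Final: pos=(15.071,11.071), heading=270, 2 segment(s) drawn
Segments drawn: 2

Answer: 2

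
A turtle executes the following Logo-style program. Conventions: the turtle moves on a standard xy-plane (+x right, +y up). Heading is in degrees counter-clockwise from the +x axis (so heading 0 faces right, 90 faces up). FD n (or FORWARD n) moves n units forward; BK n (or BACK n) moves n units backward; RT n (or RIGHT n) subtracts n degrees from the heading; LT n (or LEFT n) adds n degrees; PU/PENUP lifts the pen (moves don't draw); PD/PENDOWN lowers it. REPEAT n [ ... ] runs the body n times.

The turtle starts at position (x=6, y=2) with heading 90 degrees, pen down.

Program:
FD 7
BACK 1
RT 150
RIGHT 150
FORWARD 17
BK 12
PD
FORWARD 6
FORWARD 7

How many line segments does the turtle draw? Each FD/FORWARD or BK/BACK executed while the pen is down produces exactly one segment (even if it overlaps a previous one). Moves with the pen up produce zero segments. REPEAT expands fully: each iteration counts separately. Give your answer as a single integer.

Answer: 6

Derivation:
Executing turtle program step by step:
Start: pos=(6,2), heading=90, pen down
FD 7: (6,2) -> (6,9) [heading=90, draw]
BK 1: (6,9) -> (6,8) [heading=90, draw]
RT 150: heading 90 -> 300
RT 150: heading 300 -> 150
FD 17: (6,8) -> (-8.722,16.5) [heading=150, draw]
BK 12: (-8.722,16.5) -> (1.67,10.5) [heading=150, draw]
PD: pen down
FD 6: (1.67,10.5) -> (-3.526,13.5) [heading=150, draw]
FD 7: (-3.526,13.5) -> (-9.588,17) [heading=150, draw]
Final: pos=(-9.588,17), heading=150, 6 segment(s) drawn
Segments drawn: 6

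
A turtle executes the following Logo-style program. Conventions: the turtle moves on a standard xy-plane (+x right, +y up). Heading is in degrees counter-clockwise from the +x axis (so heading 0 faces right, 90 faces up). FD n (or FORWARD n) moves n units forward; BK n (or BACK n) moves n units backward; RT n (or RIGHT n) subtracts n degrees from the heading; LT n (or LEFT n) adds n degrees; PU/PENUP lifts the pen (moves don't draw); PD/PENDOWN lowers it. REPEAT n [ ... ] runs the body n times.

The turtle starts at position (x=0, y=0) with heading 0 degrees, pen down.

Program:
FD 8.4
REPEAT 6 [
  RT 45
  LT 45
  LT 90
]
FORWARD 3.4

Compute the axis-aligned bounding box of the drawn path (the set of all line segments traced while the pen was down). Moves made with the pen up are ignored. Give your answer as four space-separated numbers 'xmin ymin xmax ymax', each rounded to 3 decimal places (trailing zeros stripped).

Executing turtle program step by step:
Start: pos=(0,0), heading=0, pen down
FD 8.4: (0,0) -> (8.4,0) [heading=0, draw]
REPEAT 6 [
  -- iteration 1/6 --
  RT 45: heading 0 -> 315
  LT 45: heading 315 -> 0
  LT 90: heading 0 -> 90
  -- iteration 2/6 --
  RT 45: heading 90 -> 45
  LT 45: heading 45 -> 90
  LT 90: heading 90 -> 180
  -- iteration 3/6 --
  RT 45: heading 180 -> 135
  LT 45: heading 135 -> 180
  LT 90: heading 180 -> 270
  -- iteration 4/6 --
  RT 45: heading 270 -> 225
  LT 45: heading 225 -> 270
  LT 90: heading 270 -> 0
  -- iteration 5/6 --
  RT 45: heading 0 -> 315
  LT 45: heading 315 -> 0
  LT 90: heading 0 -> 90
  -- iteration 6/6 --
  RT 45: heading 90 -> 45
  LT 45: heading 45 -> 90
  LT 90: heading 90 -> 180
]
FD 3.4: (8.4,0) -> (5,0) [heading=180, draw]
Final: pos=(5,0), heading=180, 2 segment(s) drawn

Segment endpoints: x in {0, 5, 8.4}, y in {0, 0}
xmin=0, ymin=0, xmax=8.4, ymax=0

Answer: 0 0 8.4 0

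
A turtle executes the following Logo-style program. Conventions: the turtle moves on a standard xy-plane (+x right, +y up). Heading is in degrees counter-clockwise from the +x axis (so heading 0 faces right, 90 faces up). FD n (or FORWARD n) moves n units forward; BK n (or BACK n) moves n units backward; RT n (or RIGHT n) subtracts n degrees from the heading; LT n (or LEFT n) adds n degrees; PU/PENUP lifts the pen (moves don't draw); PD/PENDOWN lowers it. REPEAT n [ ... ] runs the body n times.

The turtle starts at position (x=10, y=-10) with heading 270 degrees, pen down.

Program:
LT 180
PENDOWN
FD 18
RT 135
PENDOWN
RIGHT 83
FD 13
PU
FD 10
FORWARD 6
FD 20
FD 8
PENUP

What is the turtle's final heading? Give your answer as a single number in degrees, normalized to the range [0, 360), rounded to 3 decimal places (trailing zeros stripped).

Executing turtle program step by step:
Start: pos=(10,-10), heading=270, pen down
LT 180: heading 270 -> 90
PD: pen down
FD 18: (10,-10) -> (10,8) [heading=90, draw]
RT 135: heading 90 -> 315
PD: pen down
RT 83: heading 315 -> 232
FD 13: (10,8) -> (1.996,-2.244) [heading=232, draw]
PU: pen up
FD 10: (1.996,-2.244) -> (-4.16,-10.124) [heading=232, move]
FD 6: (-4.16,-10.124) -> (-7.854,-14.852) [heading=232, move]
FD 20: (-7.854,-14.852) -> (-20.167,-30.613) [heading=232, move]
FD 8: (-20.167,-30.613) -> (-25.093,-36.917) [heading=232, move]
PU: pen up
Final: pos=(-25.093,-36.917), heading=232, 2 segment(s) drawn

Answer: 232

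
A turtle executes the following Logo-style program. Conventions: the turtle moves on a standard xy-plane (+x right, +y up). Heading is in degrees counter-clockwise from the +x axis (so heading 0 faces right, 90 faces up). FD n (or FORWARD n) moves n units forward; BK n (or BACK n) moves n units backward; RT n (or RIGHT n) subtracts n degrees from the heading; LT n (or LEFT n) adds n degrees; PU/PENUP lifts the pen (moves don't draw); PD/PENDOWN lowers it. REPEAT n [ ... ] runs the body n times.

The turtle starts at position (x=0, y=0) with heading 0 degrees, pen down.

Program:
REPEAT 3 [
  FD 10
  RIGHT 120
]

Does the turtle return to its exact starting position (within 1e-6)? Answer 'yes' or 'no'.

Answer: yes

Derivation:
Executing turtle program step by step:
Start: pos=(0,0), heading=0, pen down
REPEAT 3 [
  -- iteration 1/3 --
  FD 10: (0,0) -> (10,0) [heading=0, draw]
  RT 120: heading 0 -> 240
  -- iteration 2/3 --
  FD 10: (10,0) -> (5,-8.66) [heading=240, draw]
  RT 120: heading 240 -> 120
  -- iteration 3/3 --
  FD 10: (5,-8.66) -> (0,0) [heading=120, draw]
  RT 120: heading 120 -> 0
]
Final: pos=(0,0), heading=0, 3 segment(s) drawn

Start position: (0, 0)
Final position: (0, 0)
Distance = 0; < 1e-6 -> CLOSED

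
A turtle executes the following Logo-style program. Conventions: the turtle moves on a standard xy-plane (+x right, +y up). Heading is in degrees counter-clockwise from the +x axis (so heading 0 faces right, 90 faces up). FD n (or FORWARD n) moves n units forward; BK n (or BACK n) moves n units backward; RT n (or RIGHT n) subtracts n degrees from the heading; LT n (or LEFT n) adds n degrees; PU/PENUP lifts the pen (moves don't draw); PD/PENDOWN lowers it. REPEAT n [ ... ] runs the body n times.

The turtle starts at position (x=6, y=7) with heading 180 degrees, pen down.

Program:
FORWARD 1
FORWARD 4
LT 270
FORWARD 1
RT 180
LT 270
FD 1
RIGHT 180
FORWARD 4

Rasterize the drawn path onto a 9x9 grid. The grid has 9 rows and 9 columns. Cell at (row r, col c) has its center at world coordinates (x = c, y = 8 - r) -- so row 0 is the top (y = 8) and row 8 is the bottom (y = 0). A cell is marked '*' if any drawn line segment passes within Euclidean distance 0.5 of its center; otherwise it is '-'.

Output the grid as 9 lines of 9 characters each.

Answer: *****----
-******--
---------
---------
---------
---------
---------
---------
---------

Derivation:
Segment 0: (6,7) -> (5,7)
Segment 1: (5,7) -> (1,7)
Segment 2: (1,7) -> (1,8)
Segment 3: (1,8) -> (0,8)
Segment 4: (0,8) -> (4,8)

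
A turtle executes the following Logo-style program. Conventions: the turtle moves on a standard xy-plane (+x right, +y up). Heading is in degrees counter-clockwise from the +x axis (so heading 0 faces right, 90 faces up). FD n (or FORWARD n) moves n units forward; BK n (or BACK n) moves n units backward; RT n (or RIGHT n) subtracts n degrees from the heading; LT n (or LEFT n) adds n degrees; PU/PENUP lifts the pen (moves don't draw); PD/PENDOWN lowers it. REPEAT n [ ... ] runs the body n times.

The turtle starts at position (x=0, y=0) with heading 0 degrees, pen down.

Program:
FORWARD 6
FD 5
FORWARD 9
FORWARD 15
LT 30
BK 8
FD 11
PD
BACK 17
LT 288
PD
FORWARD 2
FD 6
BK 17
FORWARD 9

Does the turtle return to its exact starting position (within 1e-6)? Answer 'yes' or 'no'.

Answer: no

Derivation:
Executing turtle program step by step:
Start: pos=(0,0), heading=0, pen down
FD 6: (0,0) -> (6,0) [heading=0, draw]
FD 5: (6,0) -> (11,0) [heading=0, draw]
FD 9: (11,0) -> (20,0) [heading=0, draw]
FD 15: (20,0) -> (35,0) [heading=0, draw]
LT 30: heading 0 -> 30
BK 8: (35,0) -> (28.072,-4) [heading=30, draw]
FD 11: (28.072,-4) -> (37.598,1.5) [heading=30, draw]
PD: pen down
BK 17: (37.598,1.5) -> (22.876,-7) [heading=30, draw]
LT 288: heading 30 -> 318
PD: pen down
FD 2: (22.876,-7) -> (24.362,-8.338) [heading=318, draw]
FD 6: (24.362,-8.338) -> (28.821,-12.353) [heading=318, draw]
BK 17: (28.821,-12.353) -> (16.187,-0.978) [heading=318, draw]
FD 9: (16.187,-0.978) -> (22.876,-7) [heading=318, draw]
Final: pos=(22.876,-7), heading=318, 11 segment(s) drawn

Start position: (0, 0)
Final position: (22.876, -7)
Distance = 23.923; >= 1e-6 -> NOT closed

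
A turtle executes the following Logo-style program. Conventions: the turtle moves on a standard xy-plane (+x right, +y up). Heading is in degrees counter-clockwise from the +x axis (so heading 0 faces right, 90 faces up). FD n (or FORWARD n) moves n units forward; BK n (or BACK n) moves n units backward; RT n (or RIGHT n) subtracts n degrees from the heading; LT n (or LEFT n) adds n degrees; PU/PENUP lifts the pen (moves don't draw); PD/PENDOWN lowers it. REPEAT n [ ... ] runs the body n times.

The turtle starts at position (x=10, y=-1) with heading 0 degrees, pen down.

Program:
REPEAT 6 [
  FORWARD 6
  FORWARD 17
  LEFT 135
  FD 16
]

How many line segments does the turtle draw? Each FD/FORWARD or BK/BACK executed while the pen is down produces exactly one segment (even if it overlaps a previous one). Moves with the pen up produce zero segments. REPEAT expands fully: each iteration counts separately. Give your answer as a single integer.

Executing turtle program step by step:
Start: pos=(10,-1), heading=0, pen down
REPEAT 6 [
  -- iteration 1/6 --
  FD 6: (10,-1) -> (16,-1) [heading=0, draw]
  FD 17: (16,-1) -> (33,-1) [heading=0, draw]
  LT 135: heading 0 -> 135
  FD 16: (33,-1) -> (21.686,10.314) [heading=135, draw]
  -- iteration 2/6 --
  FD 6: (21.686,10.314) -> (17.444,14.556) [heading=135, draw]
  FD 17: (17.444,14.556) -> (5.423,26.577) [heading=135, draw]
  LT 135: heading 135 -> 270
  FD 16: (5.423,26.577) -> (5.423,10.577) [heading=270, draw]
  -- iteration 3/6 --
  FD 6: (5.423,10.577) -> (5.423,4.577) [heading=270, draw]
  FD 17: (5.423,4.577) -> (5.423,-12.423) [heading=270, draw]
  LT 135: heading 270 -> 45
  FD 16: (5.423,-12.423) -> (16.737,-1.109) [heading=45, draw]
  -- iteration 4/6 --
  FD 6: (16.737,-1.109) -> (20.979,3.134) [heading=45, draw]
  FD 17: (20.979,3.134) -> (33,15.154) [heading=45, draw]
  LT 135: heading 45 -> 180
  FD 16: (33,15.154) -> (17,15.154) [heading=180, draw]
  -- iteration 5/6 --
  FD 6: (17,15.154) -> (11,15.154) [heading=180, draw]
  FD 17: (11,15.154) -> (-6,15.154) [heading=180, draw]
  LT 135: heading 180 -> 315
  FD 16: (-6,15.154) -> (5.314,3.841) [heading=315, draw]
  -- iteration 6/6 --
  FD 6: (5.314,3.841) -> (9.556,-0.402) [heading=315, draw]
  FD 17: (9.556,-0.402) -> (21.577,-12.423) [heading=315, draw]
  LT 135: heading 315 -> 90
  FD 16: (21.577,-12.423) -> (21.577,3.577) [heading=90, draw]
]
Final: pos=(21.577,3.577), heading=90, 18 segment(s) drawn
Segments drawn: 18

Answer: 18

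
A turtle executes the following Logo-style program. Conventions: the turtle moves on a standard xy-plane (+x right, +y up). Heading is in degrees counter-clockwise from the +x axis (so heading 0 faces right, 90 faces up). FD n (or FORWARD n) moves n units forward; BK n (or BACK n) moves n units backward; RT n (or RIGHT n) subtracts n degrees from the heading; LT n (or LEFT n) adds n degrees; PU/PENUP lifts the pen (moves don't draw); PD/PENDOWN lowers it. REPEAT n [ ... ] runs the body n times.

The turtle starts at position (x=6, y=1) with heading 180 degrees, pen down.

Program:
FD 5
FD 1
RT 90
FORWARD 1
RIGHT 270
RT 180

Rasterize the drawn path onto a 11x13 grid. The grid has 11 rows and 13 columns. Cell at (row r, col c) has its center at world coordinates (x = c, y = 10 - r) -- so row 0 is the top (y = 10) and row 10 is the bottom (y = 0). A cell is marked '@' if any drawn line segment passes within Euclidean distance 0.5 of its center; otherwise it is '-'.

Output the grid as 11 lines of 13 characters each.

Answer: -------------
-------------
-------------
-------------
-------------
-------------
-------------
-------------
@------------
@@@@@@@------
-------------

Derivation:
Segment 0: (6,1) -> (1,1)
Segment 1: (1,1) -> (0,1)
Segment 2: (0,1) -> (0,2)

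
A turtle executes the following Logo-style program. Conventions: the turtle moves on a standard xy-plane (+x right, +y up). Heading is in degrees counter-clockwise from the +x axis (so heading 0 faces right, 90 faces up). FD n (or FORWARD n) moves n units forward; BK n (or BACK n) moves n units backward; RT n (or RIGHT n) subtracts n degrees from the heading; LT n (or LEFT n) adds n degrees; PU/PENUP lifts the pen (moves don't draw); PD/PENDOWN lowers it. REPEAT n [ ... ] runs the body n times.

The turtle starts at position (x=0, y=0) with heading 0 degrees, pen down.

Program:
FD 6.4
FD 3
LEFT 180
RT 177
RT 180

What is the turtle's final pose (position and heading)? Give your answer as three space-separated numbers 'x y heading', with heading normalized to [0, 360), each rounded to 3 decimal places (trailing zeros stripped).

Answer: 9.4 0 183

Derivation:
Executing turtle program step by step:
Start: pos=(0,0), heading=0, pen down
FD 6.4: (0,0) -> (6.4,0) [heading=0, draw]
FD 3: (6.4,0) -> (9.4,0) [heading=0, draw]
LT 180: heading 0 -> 180
RT 177: heading 180 -> 3
RT 180: heading 3 -> 183
Final: pos=(9.4,0), heading=183, 2 segment(s) drawn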